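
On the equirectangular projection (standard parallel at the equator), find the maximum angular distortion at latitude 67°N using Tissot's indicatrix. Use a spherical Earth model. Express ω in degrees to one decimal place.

52.0°

For the equirectangular projection with φ₀ = 0 (plate carrée), h = 1 along meridians and k = sec φ along parallels.
At 67°: h = 1.000, k = 2.559; principal scales a = 2.559, b = 1.000.
sin(ω/2) = (a − b)/(a + b) = 1.559/3.559 = 0.4381, so ω = 2 arcsin(0.4381) ≈ 52.0°.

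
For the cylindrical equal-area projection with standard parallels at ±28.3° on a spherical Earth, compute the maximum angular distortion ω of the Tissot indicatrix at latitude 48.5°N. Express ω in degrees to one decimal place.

32.1°

A cylindrical equal-area projection with standard parallel φ₀ has meridian scale h = cos φ / cos φ₀ and parallel scale k = cos φ₀ / cos φ (so areas are preserved, h·k = 1).
At 48.5°: h = 0.7526, k = 1.329; principal scales a = 1.329, b = 0.7526.
sin(ω/2) = (a − b)/(a + b) = 0.5762/2.081 = 0.2768, so ω = 2 arcsin(0.2768) ≈ 32.1°.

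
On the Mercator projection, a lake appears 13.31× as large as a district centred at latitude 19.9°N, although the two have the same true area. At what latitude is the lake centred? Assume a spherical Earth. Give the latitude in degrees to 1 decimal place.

On Mercator, (apparent₁)/(apparent₂) = sec²φ₁ / sec²φ₂ when true areas are equal.
cos²φ₂ / cos²φ₁ = 13.31  ⇒  cos φ₁ = cos 19.9° / √13.31 = 0.9403/3.648 = 0.2577.
φ₁ = arccos(0.2577) ≈ 75.1°.

75.1°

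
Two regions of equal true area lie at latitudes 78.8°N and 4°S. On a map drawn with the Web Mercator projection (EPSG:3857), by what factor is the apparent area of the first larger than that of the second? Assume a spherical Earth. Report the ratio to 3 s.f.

26.4

Mercator is conformal with k = sec φ, so areal scale = k² = sec²φ.
At 78.8°: sec²(78.8°) = 1/0.1942² = 26.51.
At 4°: sec²(4°) = 1/0.9976² = 1.005.
Ratio = 26.51/1.005 = cos²(4°)/cos²(78.8°) ≈ 26.4.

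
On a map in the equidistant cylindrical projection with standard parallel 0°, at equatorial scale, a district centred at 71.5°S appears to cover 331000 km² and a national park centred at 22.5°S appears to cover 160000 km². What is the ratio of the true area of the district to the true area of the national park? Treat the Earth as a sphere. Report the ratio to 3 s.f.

0.711

On the plate carrée, areal scale = h·k = 1 × sec φ, so true area = apparent × cos φ.
True area of district: 331000 × cos(71.5°) = 331000 × 0.3173 = 105000 km².
True area of national park: 160000 × cos(22.5°) = 160000 × 0.9239 = 147800 km².
Ratio = 105000 / 147800 ≈ 0.711.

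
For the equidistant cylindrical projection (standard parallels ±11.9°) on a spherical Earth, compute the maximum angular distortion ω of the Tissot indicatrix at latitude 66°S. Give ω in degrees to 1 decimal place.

The equidistant cylindrical projection with φ₀ = 11.9° has h = 1 (meridians true) and k = cos φ₀ / cos φ along parallels.
At 66°: h = 1.000, k = 2.406; principal scales a = 2.406, b = 1.000.
sin(ω/2) = (a − b)/(a + b) = 1.406/3.406 = 0.4128, so ω = 2 arcsin(0.4128) ≈ 48.8°.

48.8°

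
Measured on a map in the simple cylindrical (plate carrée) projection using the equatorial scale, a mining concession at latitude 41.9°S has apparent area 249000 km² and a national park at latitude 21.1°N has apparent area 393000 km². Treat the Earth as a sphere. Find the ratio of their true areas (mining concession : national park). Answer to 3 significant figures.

On the plate carrée, areal scale = h·k = 1 × sec φ, so true area = apparent × cos φ.
True area of mining concession: 249000 × cos(41.9°) = 249000 × 0.7443 = 185300 km².
True area of national park: 393000 × cos(21.1°) = 393000 × 0.9330 = 366700 km².
Ratio = 185300 / 366700 ≈ 0.505.

0.505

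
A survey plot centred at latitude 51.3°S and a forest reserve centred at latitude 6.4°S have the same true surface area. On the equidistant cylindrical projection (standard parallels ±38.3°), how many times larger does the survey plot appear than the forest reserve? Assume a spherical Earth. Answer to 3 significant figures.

In the equirectangular projection with standard parallel φ₀ = 38.3° (x = Rλ cos φ₀, y = Rφ), meridians are true-scale (h = 1) and the parallel scale is k = cos φ₀ / cos φ.
Areal scale at 51.3°: h·k = 1.000 × 1.255 = 1.255.
Areal scale at 6.4°: h·k = 1.000 × 0.7897 = 0.7897.
Ratio = 1.255/0.7897 ≈ 1.59.

1.59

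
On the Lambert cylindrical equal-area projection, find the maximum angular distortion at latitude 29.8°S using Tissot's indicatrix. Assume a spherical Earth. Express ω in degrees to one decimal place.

The Lambert cylindrical equal-area projection is the cylindrical equal-area projection with its standard parallel at the equator (φ₀ = 0). Cylindrical equal-area (φ₀ = 0°): h = cos φ / cos 0° along meridians, k = cos 0° / cos φ along parallels; h·k = 1.
At 29.8°: h = 0.8678, k = 1.152; principal scales a = 1.152, b = 0.8678.
sin(ω/2) = (a − b)/(a + b) = 0.2846/2.020 = 0.1409, so ω = 2 arcsin(0.1409) ≈ 16.2°.

16.2°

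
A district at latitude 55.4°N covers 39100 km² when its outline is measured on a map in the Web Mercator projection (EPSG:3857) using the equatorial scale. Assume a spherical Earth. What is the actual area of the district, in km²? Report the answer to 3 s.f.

Mercator is conformal, so the point scale is isotropic: h = k = sec φ = 1/cos φ.
Areal scale = k² = sec²φ = 1/cos²(55.4°) = 1/0.5678² = 3.101.
True area = apparent / (areal scale) = 39100 / 3.101 ≈ 12600 km².

12600 km²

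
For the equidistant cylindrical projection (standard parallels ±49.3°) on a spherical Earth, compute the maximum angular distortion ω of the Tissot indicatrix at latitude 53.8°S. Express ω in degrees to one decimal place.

5.7°

With standard parallel φ₀ = 49.3°, the equirectangular projection gives x = Rλ cos φ₀, y = Rφ, so h = 1 and k = cos 49.3° / cos φ.
At 53.8°: h = 1.000, k = 1.104; principal scales a = 1.104, b = 1.000.
sin(ω/2) = (a − b)/(a + b) = 0.1041/2.104 = 0.04948, so ω = 2 arcsin(0.04948) ≈ 5.7°.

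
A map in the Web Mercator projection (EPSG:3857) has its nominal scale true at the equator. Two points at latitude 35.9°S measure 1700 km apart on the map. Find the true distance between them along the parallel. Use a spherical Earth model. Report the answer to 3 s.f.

For Mercator, h = k = sec φ (a conformal cylindrical projection has a single point scale, 1/cos φ).
Along the parallel at 35.9°, map distances are exaggerated by k = sec 35.9° = 1.235.
True distance = 1700 / 1.235 = 1700 × cos 35.9° ≈ 1380 km.

1380 km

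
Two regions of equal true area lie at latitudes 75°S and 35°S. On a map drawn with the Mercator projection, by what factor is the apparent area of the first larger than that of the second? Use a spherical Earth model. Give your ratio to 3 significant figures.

On Mercator, area is exaggerated by sec²φ = 1/cos²φ.
At 75°: sec²(75°) = 1/0.2588² = 14.93.
At 35°: sec²(35°) = 1/0.8192² = 1.490.
Ratio = 14.93/1.490 = cos²(35°)/cos²(75°) ≈ 10.0.

10.0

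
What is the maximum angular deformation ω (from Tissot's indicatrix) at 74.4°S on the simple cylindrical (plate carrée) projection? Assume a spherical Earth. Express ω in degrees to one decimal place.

Plate carrée maps x = Rλ, y = Rφ. The meridian scale is h = 1 and the parallel scale is k = 1/cos φ = sec φ.
At 74.4°: h = 1.000, k = 3.719; principal scales a = 3.719, b = 1.000.
sin(ω/2) = (a − b)/(a + b) = 2.719/4.719 = 0.5761, so ω = 2 arcsin(0.5761) ≈ 70.4°.

70.4°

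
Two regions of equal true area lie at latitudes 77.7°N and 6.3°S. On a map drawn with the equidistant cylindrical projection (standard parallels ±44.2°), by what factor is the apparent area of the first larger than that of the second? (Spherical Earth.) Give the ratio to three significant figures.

4.67

With standard parallel φ₀ = 44.2°, the equirectangular projection gives x = Rλ cos φ₀, y = Rφ, so h = 1 and k = cos 44.2° / cos φ.
Areal scale at 77.7°: h·k = 1.000 × 3.365 = 3.365.
Areal scale at 6.3°: h·k = 1.000 × 0.7213 = 0.7213.
Ratio = 3.365/0.7213 ≈ 4.67.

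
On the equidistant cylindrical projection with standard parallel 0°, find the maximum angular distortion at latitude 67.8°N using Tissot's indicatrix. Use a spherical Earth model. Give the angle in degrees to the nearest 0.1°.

In the plate carrée (x = Rλ, y = Rφ), meridians are true-scale (h = 1) and parallels are stretched by k = sec φ.
At 67.8°: h = 1.000, k = 2.647; principal scales a = 2.647, b = 1.000.
sin(ω/2) = (a − b)/(a + b) = 1.647/3.647 = 0.4515, so ω = 2 arcsin(0.4515) ≈ 53.7°.

53.7°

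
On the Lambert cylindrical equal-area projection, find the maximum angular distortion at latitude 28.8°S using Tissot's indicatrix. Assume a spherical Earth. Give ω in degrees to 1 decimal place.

15.1°

The Lambert cylindrical equal-area projection is the cylindrical equal-area projection with its standard parallel at the equator (φ₀ = 0). Cylindrical equal-area (φ₀ = 0°): h = cos φ / cos 0° along meridians, k = cos 0° / cos φ along parallels; h·k = 1.
At 28.8°: h = 0.8763, k = 1.141; principal scales a = 1.141, b = 0.8763.
sin(ω/2) = (a − b)/(a + b) = 0.2648/2.017 = 0.1313, so ω = 2 arcsin(0.1313) ≈ 15.1°.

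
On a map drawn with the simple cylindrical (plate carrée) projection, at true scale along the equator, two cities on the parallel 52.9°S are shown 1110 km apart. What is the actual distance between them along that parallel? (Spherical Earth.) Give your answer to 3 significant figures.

For the equirectangular projection with φ₀ = 0 (plate carrée), h = 1 along meridians and k = sec φ along parallels.
Along the parallel at 52.9°, map distances are exaggerated by k = sec 52.9° = 1.658.
True distance = 1110 / 1.658 = 1110 × cos 52.9° ≈ 670 km.

670 km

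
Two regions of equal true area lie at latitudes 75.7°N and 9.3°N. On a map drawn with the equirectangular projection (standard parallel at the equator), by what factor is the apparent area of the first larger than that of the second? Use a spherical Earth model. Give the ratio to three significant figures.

In the plate carrée (x = Rλ, y = Rφ), meridians are true-scale (h = 1) and parallels are stretched by k = sec φ.
Areal scale at 75.7°: h·k = 1.000 × 4.049 = 4.049.
Areal scale at 9.3°: h·k = 1.000 × 1.013 = 1.013.
Ratio = 4.049/1.013 ≈ 4.00.

4.00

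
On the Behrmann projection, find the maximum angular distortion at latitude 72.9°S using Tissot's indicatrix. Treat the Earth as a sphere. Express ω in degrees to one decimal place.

105.0°

The Behrmann projection is cylindrical equal-area with φ₀ = 30°. Cylindrical equal-area (φ₀ = 30°): h = cos φ / cos 30° along meridians, k = cos 30° / cos φ along parallels; h·k = 1.
At 72.9°: h = 0.3395, k = 2.945; principal scales a = 2.945, b = 0.3395.
sin(ω/2) = (a − b)/(a + b) = 2.606/3.285 = 0.7933, so ω = 2 arcsin(0.7933) ≈ 105.0°.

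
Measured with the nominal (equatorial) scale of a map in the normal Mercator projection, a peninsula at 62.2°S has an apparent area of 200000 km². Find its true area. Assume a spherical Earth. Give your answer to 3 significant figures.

For Mercator, h = k = sec φ (a conformal cylindrical projection has a single point scale, 1/cos φ).
Areal scale = k² = sec²φ = 1/cos²(62.2°) = 1/0.4664² = 4.597.
True area = apparent / (areal scale) = 200000 / 4.597 ≈ 43500 km².

43500 km²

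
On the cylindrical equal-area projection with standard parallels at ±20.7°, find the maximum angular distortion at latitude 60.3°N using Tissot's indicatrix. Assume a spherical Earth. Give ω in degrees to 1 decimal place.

For cylindrical equal-area with standard parallel φ₀, h = cos φ / cos φ₀ and k = cos φ₀ / cos φ, so h·k = 1.
At 60.3°: h = 0.5297, k = 1.888; principal scales a = 1.888, b = 0.5297.
sin(ω/2) = (a − b)/(a + b) = 1.358/2.418 = 0.5619, so ω = 2 arcsin(0.5619) ≈ 68.4°.

68.4°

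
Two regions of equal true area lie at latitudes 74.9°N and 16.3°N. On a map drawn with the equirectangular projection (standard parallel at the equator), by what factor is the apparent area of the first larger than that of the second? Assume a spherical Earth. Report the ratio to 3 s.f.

Plate carrée maps x = Rλ, y = Rφ. The meridian scale is h = 1 and the parallel scale is k = 1/cos φ = sec φ.
Areal scale at 74.9°: h·k = 1.000 × 3.839 = 3.839.
Areal scale at 16.3°: h·k = 1.000 × 1.042 = 1.042.
Ratio = 3.839/1.042 ≈ 3.68.

3.68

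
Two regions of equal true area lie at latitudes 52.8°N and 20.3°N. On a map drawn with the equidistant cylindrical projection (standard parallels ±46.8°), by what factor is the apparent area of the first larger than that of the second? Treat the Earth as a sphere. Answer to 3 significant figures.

1.55

The equidistant cylindrical projection with φ₀ = 46.8° has h = 1 (meridians true) and k = cos φ₀ / cos φ along parallels.
Areal scale at 52.8°: h·k = 1.000 × 1.132 = 1.132.
Areal scale at 20.3°: h·k = 1.000 × 0.7299 = 0.7299.
Ratio = 1.132/0.7299 ≈ 1.55.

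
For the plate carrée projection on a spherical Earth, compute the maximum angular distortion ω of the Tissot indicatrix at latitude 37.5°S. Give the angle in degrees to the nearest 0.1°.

In the plate carrée (x = Rλ, y = Rφ), meridians are true-scale (h = 1) and parallels are stretched by k = sec φ.
At 37.5°: h = 1.000, k = 1.260; principal scales a = 1.260, b = 1.000.
sin(ω/2) = (a − b)/(a + b) = 0.2605/2.260 = 0.1152, so ω = 2 arcsin(0.1152) ≈ 13.2°.

13.2°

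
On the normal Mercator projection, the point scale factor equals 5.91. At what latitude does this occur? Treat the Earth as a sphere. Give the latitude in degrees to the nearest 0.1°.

80.3°

Mercator scale is k = sec φ = 1/cos φ.
1/cos φ = 5.91  ⇒  cos φ = 0.1692  ⇒  φ = arccos(0.1692) ≈ 80.3°.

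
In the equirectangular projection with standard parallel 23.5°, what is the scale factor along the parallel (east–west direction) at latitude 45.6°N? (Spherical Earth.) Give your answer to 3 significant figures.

With standard parallel φ₀ = 23.5°, the equirectangular projection gives x = Rλ cos φ₀, y = Rφ, so h = 1 and k = cos 23.5° / cos φ.
k = cos 23.5° / cos 45.6° = 0.9171/0.6997 = 1.311.

1.31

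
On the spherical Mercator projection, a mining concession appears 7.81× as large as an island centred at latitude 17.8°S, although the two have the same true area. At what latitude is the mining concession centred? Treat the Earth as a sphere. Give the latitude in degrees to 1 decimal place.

70.1°

Mercator areal scale is sec²φ, so apparent-area ratio = sec²φ₁ / sec²φ₂ = cos²φ₂ / cos²φ₁.
cos²φ₂ / cos²φ₁ = 7.81  ⇒  cos φ₁ = cos 17.8° / √7.81 = 0.9521/2.795 = 0.3407.
φ₁ = arccos(0.3407) ≈ 70.1°.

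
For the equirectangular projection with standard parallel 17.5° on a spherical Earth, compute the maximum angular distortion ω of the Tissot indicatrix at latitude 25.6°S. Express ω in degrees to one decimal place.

3.2°

With standard parallel φ₀ = 17.5°, the equirectangular projection gives x = Rλ cos φ₀, y = Rφ, so h = 1 and k = cos 17.5° / cos φ.
At 25.6°: h = 1.000, k = 1.058; principal scales a = 1.058, b = 1.000.
sin(ω/2) = (a − b)/(a + b) = 0.05753/2.058 = 0.02796, so ω = 2 arcsin(0.02796) ≈ 3.2°.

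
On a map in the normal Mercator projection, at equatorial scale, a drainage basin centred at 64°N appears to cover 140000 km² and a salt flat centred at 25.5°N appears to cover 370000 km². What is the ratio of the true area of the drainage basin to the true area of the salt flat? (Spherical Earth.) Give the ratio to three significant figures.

Since Mercator area scale is 1/cos²φ, the true area equals the apparent area multiplied by cos²φ.
True area of drainage basin: 140000 × cos²(64°) = 140000 × 0.1922 = 26900 km².
True area of salt flat: 370000 × cos²(25.5°) = 370000 × 0.8147 = 301400 km².
Ratio = 26900 / 301400 ≈ 0.0893.

0.0893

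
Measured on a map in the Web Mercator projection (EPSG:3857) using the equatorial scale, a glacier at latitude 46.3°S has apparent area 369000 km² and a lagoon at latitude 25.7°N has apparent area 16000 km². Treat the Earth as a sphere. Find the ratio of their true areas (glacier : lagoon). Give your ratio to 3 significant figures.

Mercator's areal exaggeration is sec²φ; hence true area = (apparent area) · cos²φ.
True area of glacier: 369000 × cos²(46.3°) = 369000 × 0.4773 = 176100 km².
True area of lagoon: 16000 × cos²(25.7°) = 16000 × 0.8119 = 12990 km².
Ratio = 176100 / 12990 ≈ 13.6.

13.6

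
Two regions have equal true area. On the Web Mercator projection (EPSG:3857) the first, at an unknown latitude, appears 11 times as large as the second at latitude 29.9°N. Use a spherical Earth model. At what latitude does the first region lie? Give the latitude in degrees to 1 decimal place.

74.8°

Mercator areal scale is sec²φ, so apparent-area ratio = sec²φ₁ / sec²φ₂ = cos²φ₂ / cos²φ₁.
cos²φ₂ / cos²φ₁ = 11  ⇒  cos φ₁ = cos 29.9° / √11 = 0.8669/3.317 = 0.2614.
φ₁ = arccos(0.2614) ≈ 74.8°.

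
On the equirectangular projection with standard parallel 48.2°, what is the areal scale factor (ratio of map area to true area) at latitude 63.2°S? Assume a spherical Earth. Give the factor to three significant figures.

The equidistant cylindrical projection with φ₀ = 48.2° has h = 1 (meridians true) and k = cos φ₀ / cos φ along parallels.
Areal scale = h·k = 1 × cos φ₀ / cos φ; at 63.2°, h = 1.000, k = 1.478, so h·k = 1.478.

1.48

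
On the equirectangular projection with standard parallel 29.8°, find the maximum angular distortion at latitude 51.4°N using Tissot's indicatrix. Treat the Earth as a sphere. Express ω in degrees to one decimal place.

18.8°

With standard parallel φ₀ = 29.8°, the equirectangular projection gives x = Rλ cos φ₀, y = Rφ, so h = 1 and k = cos 29.8° / cos φ.
At 51.4°: h = 1.000, k = 1.391; principal scales a = 1.391, b = 1.000.
sin(ω/2) = (a − b)/(a + b) = 0.3909/2.391 = 0.1635, so ω = 2 arcsin(0.1635) ≈ 18.8°.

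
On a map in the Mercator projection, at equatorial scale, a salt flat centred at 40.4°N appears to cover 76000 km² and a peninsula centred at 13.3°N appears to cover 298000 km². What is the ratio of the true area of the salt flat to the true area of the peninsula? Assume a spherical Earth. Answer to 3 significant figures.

Mercator's areal exaggeration is sec²φ; hence true area = (apparent area) · cos²φ.
True area of salt flat: 76000 × cos²(40.4°) = 76000 × 0.5799 = 44080 km².
True area of peninsula: 298000 × cos²(13.3°) = 298000 × 0.9471 = 282200 km².
Ratio = 44080 / 282200 ≈ 0.156.

0.156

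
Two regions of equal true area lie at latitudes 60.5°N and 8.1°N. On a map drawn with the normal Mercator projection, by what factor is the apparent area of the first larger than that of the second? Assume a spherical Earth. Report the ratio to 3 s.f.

Mercator areal scale is sec²φ.
At 60.5°: sec²(60.5°) = 1/0.4924² = 4.124.
At 8.1°: sec²(8.1°) = 1/0.9900² = 1.020.
Ratio = 4.124/1.020 = cos²(8.1°)/cos²(60.5°) ≈ 4.04.

4.04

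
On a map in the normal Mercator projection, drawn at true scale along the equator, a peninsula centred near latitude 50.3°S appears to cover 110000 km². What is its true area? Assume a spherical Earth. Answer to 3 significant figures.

Mercator is conformal, so the point scale is isotropic: h = k = sec φ = 1/cos φ.
Areal scale = k² = sec²φ = 1/cos²(50.3°) = 1/0.6388² = 2.451.
True area = apparent / (areal scale) = 110000 / 2.451 ≈ 44900 km².

44900 km²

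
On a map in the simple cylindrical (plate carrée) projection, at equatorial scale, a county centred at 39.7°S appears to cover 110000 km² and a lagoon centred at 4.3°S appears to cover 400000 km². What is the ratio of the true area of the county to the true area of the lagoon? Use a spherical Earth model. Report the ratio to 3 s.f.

Plate carrée has h = 1 and k = sec φ, giving areal scale sec φ; true area = (apparent area) · cos φ.
True area of county: 110000 × cos(39.7°) = 110000 × 0.7694 = 84630 km².
True area of lagoon: 400000 × cos(4.3°) = 400000 × 0.9972 = 398900 km².
Ratio = 84630 / 398900 ≈ 0.212.

0.212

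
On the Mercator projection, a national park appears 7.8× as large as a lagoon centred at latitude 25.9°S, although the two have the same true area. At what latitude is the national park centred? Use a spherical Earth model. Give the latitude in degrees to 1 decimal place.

71.2°

For equal true areas on Mercator, apparent areas scale as sec²φ, so the ratio is cos²φ₂ / cos²φ₁.
cos²φ₂ / cos²φ₁ = 7.8  ⇒  cos φ₁ = cos 25.9° / √7.8 = 0.8996/2.793 = 0.3221.
φ₁ = arccos(0.3221) ≈ 71.2°.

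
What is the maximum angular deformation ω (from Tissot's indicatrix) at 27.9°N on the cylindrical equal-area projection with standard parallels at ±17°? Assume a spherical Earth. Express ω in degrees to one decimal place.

9.0°

A cylindrical equal-area projection with standard parallel φ₀ has meridian scale h = cos φ / cos φ₀ and parallel scale k = cos φ₀ / cos φ (so areas are preserved, h·k = 1).
At 27.9°: h = 0.9241, k = 1.082; principal scales a = 1.082, b = 0.9241.
sin(ω/2) = (a − b)/(a + b) = 0.1579/2.006 = 0.07872, so ω = 2 arcsin(0.07872) ≈ 9.0°.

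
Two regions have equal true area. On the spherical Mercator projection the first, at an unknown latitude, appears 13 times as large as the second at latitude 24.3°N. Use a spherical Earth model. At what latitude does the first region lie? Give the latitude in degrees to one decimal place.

75.4°

Mercator areal scale is sec²φ, so apparent-area ratio = sec²φ₁ / sec²φ₂ = cos²φ₂ / cos²φ₁.
cos²φ₂ / cos²φ₁ = 13  ⇒  cos φ₁ = cos 24.3° / √13 = 0.9114/3.606 = 0.2528.
φ₁ = arccos(0.2528) ≈ 75.4°.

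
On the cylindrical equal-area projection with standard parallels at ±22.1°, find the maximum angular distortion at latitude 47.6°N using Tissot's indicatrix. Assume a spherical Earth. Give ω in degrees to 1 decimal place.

35.8°

For cylindrical equal-area with standard parallel φ₀, h = cos φ / cos φ₀ and k = cos φ₀ / cos φ, so h·k = 1.
At 47.6°: h = 0.7278, k = 1.374; principal scales a = 1.374, b = 0.7278.
sin(ω/2) = (a − b)/(a + b) = 0.6463/2.102 = 0.3075, so ω = 2 arcsin(0.3075) ≈ 35.8°.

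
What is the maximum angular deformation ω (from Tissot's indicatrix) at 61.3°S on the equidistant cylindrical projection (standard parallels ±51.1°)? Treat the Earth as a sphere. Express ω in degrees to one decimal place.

The equidistant cylindrical projection with φ₀ = 51.1° has h = 1 (meridians true) and k = cos φ₀ / cos φ along parallels.
At 61.3°: h = 1.000, k = 1.308; principal scales a = 1.308, b = 1.000.
sin(ω/2) = (a − b)/(a + b) = 0.3076/2.308 = 0.1333, so ω = 2 arcsin(0.1333) ≈ 15.3°.

15.3°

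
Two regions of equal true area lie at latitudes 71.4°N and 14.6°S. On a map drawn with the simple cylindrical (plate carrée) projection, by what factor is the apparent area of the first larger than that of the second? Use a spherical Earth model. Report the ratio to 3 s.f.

3.03

For the equirectangular projection with φ₀ = 0 (plate carrée), h = 1 along meridians and k = sec φ along parallels.
Areal scale at 71.4°: h·k = 1.000 × 3.135 = 3.135.
Areal scale at 14.6°: h·k = 1.000 × 1.033 = 1.033.
Ratio = 3.135/1.033 ≈ 3.03.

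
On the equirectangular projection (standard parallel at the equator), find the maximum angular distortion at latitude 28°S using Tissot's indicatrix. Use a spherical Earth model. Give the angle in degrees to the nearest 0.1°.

Plate carrée maps x = Rλ, y = Rφ. The meridian scale is h = 1 and the parallel scale is k = 1/cos φ = sec φ.
At 28°: h = 1.000, k = 1.133; principal scales a = 1.133, b = 1.000.
sin(ω/2) = (a − b)/(a + b) = 0.1326/2.133 = 0.06216, so ω = 2 arcsin(0.06216) ≈ 7.1°.

7.1°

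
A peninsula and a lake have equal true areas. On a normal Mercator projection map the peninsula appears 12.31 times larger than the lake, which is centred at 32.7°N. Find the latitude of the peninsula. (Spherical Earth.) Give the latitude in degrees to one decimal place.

76.1°

For equal true areas on Mercator, apparent areas scale as sec²φ, so the ratio is cos²φ₂ / cos²φ₁.
cos²φ₂ / cos²φ₁ = 12.31  ⇒  cos φ₁ = cos 32.7° / √12.31 = 0.8415/3.509 = 0.2398.
φ₁ = arccos(0.2398) ≈ 76.1°.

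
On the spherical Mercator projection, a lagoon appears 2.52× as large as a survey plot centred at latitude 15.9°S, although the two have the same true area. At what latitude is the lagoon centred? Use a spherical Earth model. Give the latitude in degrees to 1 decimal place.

For equal true areas on Mercator, apparent areas scale as sec²φ, so the ratio is cos²φ₂ / cos²φ₁.
cos²φ₂ / cos²φ₁ = 2.52  ⇒  cos φ₁ = cos 15.9° / √2.52 = 0.9617/1.587 = 0.6058.
φ₁ = arccos(0.6058) ≈ 52.7°.

52.7°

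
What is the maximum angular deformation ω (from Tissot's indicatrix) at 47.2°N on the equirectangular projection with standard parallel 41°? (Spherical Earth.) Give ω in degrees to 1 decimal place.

The equidistant cylindrical projection with φ₀ = 41° has h = 1 (meridians true) and k = cos φ₀ / cos φ along parallels.
At 47.2°: h = 1.000, k = 1.111; principal scales a = 1.111, b = 1.000.
sin(ω/2) = (a − b)/(a + b) = 0.1108/2.111 = 0.05248, so ω = 2 arcsin(0.05248) ≈ 6.0°.

6.0°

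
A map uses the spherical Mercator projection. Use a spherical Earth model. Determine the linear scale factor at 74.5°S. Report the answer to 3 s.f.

For Mercator, h = k = sec φ (a conformal cylindrical projection has a single point scale, 1/cos φ).
k = 1/cos 74.5° = 1/0.2672 = 3.742.

3.74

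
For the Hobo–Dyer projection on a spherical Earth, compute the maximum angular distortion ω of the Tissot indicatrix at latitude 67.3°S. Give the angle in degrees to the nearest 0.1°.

The Hobo–Dyer projection is cylindrical equal-area with φ₀ = 37.5°. For cylindrical equal-area with standard parallel φ₀, h = cos φ / cos φ₀ and k = cos φ₀ / cos φ, so h·k = 1.
At 67.3°: h = 0.4864, k = 2.056; principal scales a = 2.056, b = 0.4864.
sin(ω/2) = (a − b)/(a + b) = 1.569/2.542 = 0.6173, so ω = 2 arcsin(0.6173) ≈ 76.2°.

76.2°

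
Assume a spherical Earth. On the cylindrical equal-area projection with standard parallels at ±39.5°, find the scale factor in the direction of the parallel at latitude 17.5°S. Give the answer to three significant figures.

0.809

For cylindrical equal-area with standard parallel φ₀, h = cos φ / cos φ₀ and k = cos φ₀ / cos φ, so h·k = 1.
k = cos 39.5° / cos 17.5° = 0.7716/0.9537 = 0.8091.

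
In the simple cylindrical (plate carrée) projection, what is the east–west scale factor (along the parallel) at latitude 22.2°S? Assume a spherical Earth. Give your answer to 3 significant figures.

Plate carrée maps x = Rλ, y = Rφ. The meridian scale is h = 1 and the parallel scale is k = 1/cos φ = sec φ.
k = 1/cos 22.2° = 1/0.9259 = 1.080.

1.08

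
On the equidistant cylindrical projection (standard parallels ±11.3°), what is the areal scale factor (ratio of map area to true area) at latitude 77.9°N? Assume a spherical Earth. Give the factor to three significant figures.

The equidistant cylindrical projection with φ₀ = 11.3° has h = 1 (meridians true) and k = cos φ₀ / cos φ along parallels.
Areal scale = h·k = 1 × cos φ₀ / cos φ; at 77.9°, h = 1.000, k = 4.678, so h·k = 4.678.

4.68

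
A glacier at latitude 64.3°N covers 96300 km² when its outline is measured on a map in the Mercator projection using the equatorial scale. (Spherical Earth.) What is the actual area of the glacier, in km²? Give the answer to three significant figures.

18100 km²

The Mercator projection is conformal; its linear scale factor is the same in every direction and equals sec φ = 1/cos φ.
Areal scale = k² = sec²φ = 1/cos²(64.3°) = 1/0.4337² = 5.317.
True area = apparent / (areal scale) = 96300 / 5.317 ≈ 18100 km².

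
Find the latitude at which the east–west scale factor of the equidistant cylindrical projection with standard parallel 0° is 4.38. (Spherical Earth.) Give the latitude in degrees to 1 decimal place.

Plate carrée: h = 1, k = sec φ along parallels.
sec φ = 4.38  ⇒  cos φ = 0.2283  ⇒  φ ≈ 76.8°.

76.8°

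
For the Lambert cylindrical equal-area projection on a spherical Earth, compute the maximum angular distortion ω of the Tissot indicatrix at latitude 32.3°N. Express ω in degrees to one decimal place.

The Lambert cylindrical equal-area projection is the cylindrical equal-area projection with its standard parallel at the equator (φ₀ = 0). A cylindrical equal-area projection with standard parallel φ₀ has meridian scale h = cos φ / cos φ₀ and parallel scale k = cos φ₀ / cos φ (so areas are preserved, h·k = 1).
At 32.3°: h = 0.8453, k = 1.183; principal scales a = 1.183, b = 0.8453.
sin(ω/2) = (a − b)/(a + b) = 0.3378/2.028 = 0.1665, so ω = 2 arcsin(0.1665) ≈ 19.2°.

19.2°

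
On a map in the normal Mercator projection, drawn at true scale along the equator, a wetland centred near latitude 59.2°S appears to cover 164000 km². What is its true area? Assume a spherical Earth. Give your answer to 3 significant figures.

43000 km²

The Mercator projection is conformal; its linear scale factor is the same in every direction and equals sec φ = 1/cos φ.
Areal scale = k² = sec²φ = 1/cos²(59.2°) = 1/0.5120² = 3.814.
True area = apparent / (areal scale) = 164000 / 3.814 ≈ 43000 km².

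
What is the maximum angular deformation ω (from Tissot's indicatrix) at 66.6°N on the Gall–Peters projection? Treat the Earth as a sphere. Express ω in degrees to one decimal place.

The Gall–Peters projection is cylindrical equal-area with φ₀ = 45°. Cylindrical equal-area (φ₀ = 45°): h = cos φ / cos 45° along meridians, k = cos 45° / cos φ along parallels; h·k = 1.
At 66.6°: h = 0.5617, k = 1.780; principal scales a = 1.780, b = 0.5617.
sin(ω/2) = (a − b)/(a + b) = 1.219/2.342 = 0.5204, so ω = 2 arcsin(0.5204) ≈ 62.7°.

62.7°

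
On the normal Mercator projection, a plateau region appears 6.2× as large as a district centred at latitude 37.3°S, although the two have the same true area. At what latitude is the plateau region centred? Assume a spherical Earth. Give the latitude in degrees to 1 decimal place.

71.4°

Mercator areal scale is sec²φ, so apparent-area ratio = sec²φ₁ / sec²φ₂ = cos²φ₂ / cos²φ₁.
cos²φ₂ / cos²φ₁ = 6.2  ⇒  cos φ₁ = cos 37.3° / √6.2 = 0.7955/2.490 = 0.3195.
φ₁ = arccos(0.3195) ≈ 71.4°.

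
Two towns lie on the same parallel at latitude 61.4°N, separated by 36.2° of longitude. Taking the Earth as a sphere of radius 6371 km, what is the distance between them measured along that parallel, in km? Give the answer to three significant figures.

1930 km

Arc length along a parallel = R cos φ · Δλ (with Δλ in radians).
= 6371 × cos 61.4° × (36.2° × π/180) = 6371 × 0.4787 × 0.6318 ≈ 1930 km.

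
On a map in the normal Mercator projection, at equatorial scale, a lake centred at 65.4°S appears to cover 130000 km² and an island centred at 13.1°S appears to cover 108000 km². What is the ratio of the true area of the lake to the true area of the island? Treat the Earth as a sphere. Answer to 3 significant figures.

0.220

On Mercator the areal scale is sec²φ, so true area = apparent × cos²φ.
True area of lake: 130000 × cos²(65.4°) = 130000 × 0.1733 = 22530 km².
True area of island: 108000 × cos²(13.1°) = 108000 × 0.9486 = 102500 km².
Ratio = 22530 / 102500 ≈ 0.220.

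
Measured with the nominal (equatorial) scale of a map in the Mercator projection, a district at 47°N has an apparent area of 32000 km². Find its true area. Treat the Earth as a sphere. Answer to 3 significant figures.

14900 km²

Mercator is conformal, so the point scale is isotropic: h = k = sec φ = 1/cos φ.
Areal scale = k² = sec²φ = 1/cos²(47°) = 1/0.6820² = 2.150.
True area = apparent / (areal scale) = 32000 / 2.150 ≈ 14900 km².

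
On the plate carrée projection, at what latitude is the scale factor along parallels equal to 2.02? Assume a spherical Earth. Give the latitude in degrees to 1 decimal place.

Plate carrée: h = 1, k = sec φ along parallels.
sec φ = 2.02  ⇒  cos φ = 0.4950  ⇒  φ ≈ 60.3°.

60.3°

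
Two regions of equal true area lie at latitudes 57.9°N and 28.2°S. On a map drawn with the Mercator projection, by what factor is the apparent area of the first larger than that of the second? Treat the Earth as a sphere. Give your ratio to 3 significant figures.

2.75

On Mercator, area is exaggerated by sec²φ = 1/cos²φ.
At 57.9°: sec²(57.9°) = 1/0.5314² = 3.541.
At 28.2°: sec²(28.2°) = 1/0.8813² = 1.288.
Ratio = 3.541/1.288 = cos²(28.2°)/cos²(57.9°) ≈ 2.75.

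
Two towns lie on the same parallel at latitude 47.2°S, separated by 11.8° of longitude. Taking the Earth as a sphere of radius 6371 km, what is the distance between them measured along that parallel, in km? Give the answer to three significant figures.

891 km

Arc length along a parallel = R cos φ · Δλ (with Δλ in radians).
= 6371 × cos 47.2° × (11.8° × π/180) = 6371 × 0.6794 × 0.2059 ≈ 891 km.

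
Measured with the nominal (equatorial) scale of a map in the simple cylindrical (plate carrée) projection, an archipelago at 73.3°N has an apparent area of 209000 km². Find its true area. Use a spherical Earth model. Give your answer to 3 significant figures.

60100 km²

In the plate carrée (x = Rλ, y = Rφ), meridians are true-scale (h = 1) and parallels are stretched by k = sec φ.
Areal scale = h·k = 1 × sec φ; at 73.3°, h = 1.000, k = 3.480, so h·k = 3.480.
True area = apparent / (areal scale) = 209000 / 3.480 ≈ 60100 km².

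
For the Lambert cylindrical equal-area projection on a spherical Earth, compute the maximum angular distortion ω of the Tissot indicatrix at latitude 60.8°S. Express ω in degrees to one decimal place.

76.0°

The Lambert cylindrical equal-area projection is the cylindrical equal-area projection with its standard parallel at the equator (φ₀ = 0). For cylindrical equal-area with standard parallel φ₀, h = cos φ / cos φ₀ and k = cos φ₀ / cos φ, so h·k = 1.
At 60.8°: h = 0.4879, k = 2.050; principal scales a = 2.050, b = 0.4879.
sin(ω/2) = (a − b)/(a + b) = 1.562/2.538 = 0.6155, so ω = 2 arcsin(0.6155) ≈ 76.0°.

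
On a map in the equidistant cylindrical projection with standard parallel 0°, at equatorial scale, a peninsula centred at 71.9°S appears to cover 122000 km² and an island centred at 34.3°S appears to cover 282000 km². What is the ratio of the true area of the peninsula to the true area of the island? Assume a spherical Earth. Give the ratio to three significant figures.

Plate carrée has h = 1 and k = sec φ, giving areal scale sec φ; true area = (apparent area) · cos φ.
True area of peninsula: 122000 × cos(71.9°) = 122000 × 0.3107 = 37900 km².
True area of island: 282000 × cos(34.3°) = 282000 × 0.8261 = 233000 km².
Ratio = 37900 / 233000 ≈ 0.163.

0.163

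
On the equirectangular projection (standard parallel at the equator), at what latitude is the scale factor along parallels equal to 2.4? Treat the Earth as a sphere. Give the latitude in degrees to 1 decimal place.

65.4°

Plate carrée: h = 1, k = sec φ along parallels.
sec φ = 2.4  ⇒  cos φ = 0.4167  ⇒  φ ≈ 65.4°.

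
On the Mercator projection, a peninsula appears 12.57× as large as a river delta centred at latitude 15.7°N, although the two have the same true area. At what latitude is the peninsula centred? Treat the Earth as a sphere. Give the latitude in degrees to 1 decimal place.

For equal true areas on Mercator, apparent areas scale as sec²φ, so the ratio is cos²φ₂ / cos²φ₁.
cos²φ₂ / cos²φ₁ = 12.57  ⇒  cos φ₁ = cos 15.7° / √12.57 = 0.9627/3.545 = 0.2715.
φ₁ = arccos(0.2715) ≈ 74.2°.

74.2°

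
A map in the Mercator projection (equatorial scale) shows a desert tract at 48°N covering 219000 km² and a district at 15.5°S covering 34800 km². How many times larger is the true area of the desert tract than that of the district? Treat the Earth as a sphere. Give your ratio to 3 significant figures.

3.03

Mercator's areal exaggeration is sec²φ; hence true area = (apparent area) · cos²φ.
True area of desert tract: 219000 × cos²(48°) = 219000 × 0.4477 = 98050 km².
True area of district: 34800 × cos²(15.5°) = 34800 × 0.9286 = 32310 km².
Ratio = 98050 / 32310 ≈ 3.03.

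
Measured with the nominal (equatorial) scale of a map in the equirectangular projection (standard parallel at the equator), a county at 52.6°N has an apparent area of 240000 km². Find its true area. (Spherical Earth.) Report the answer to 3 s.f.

146000 km²

In the plate carrée (x = Rλ, y = Rφ), meridians are true-scale (h = 1) and parallels are stretched by k = sec φ.
Areal scale = h·k = 1 × sec φ; at 52.6°, h = 1.000, k = 1.646, so h·k = 1.646.
True area = apparent / (areal scale) = 240000 / 1.646 ≈ 146000 km².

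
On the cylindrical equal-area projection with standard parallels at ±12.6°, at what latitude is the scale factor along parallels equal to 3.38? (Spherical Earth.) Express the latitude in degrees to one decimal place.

A cylindrical equal-area projection with standard parallel φ₀ has meridian scale h = cos φ / cos φ₀ and parallel scale k = cos φ₀ / cos φ (so areas are preserved, h·k = 1).
k = cos φ₀ / cos φ = 3.38  ⇒  cos φ = cos 12.6° / 3.38 = 0.2887.
φ = arccos(0.2887) ≈ 73.2°.

73.2°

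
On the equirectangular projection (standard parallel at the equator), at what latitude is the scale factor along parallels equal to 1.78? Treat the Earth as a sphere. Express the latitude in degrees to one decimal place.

Plate carrée: h = 1, k = sec φ along parallels.
sec φ = 1.78  ⇒  cos φ = 0.5618  ⇒  φ ≈ 55.8°.

55.8°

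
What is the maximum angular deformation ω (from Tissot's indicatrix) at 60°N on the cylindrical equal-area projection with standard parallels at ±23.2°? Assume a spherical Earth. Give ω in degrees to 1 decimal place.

Cylindrical equal-area (φ₀ = 23.2°): h = cos φ / cos 23.2° along meridians, k = cos 23.2° / cos φ along parallels; h·k = 1.
At 60°: h = 0.5440, k = 1.838; principal scales a = 1.838, b = 0.5440.
sin(ω/2) = (a − b)/(a + b) = 1.294/2.382 = 0.5433, so ω = 2 arcsin(0.5433) ≈ 65.8°.

65.8°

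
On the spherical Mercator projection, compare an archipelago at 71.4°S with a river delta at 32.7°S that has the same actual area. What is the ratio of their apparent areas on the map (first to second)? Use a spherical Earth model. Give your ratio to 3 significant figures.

6.96

Mercator areal scale is sec²φ.
At 71.4°: sec²(71.4°) = 1/0.3190² = 9.829.
At 32.7°: sec²(32.7°) = 1/0.8415² = 1.412.
Ratio = 9.829/1.412 = cos²(32.7°)/cos²(71.4°) ≈ 6.96.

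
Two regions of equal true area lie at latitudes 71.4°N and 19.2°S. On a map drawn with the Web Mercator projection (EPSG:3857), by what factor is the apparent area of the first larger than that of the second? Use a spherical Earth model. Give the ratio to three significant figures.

Mercator areal scale is sec²φ.
At 71.4°: sec²(71.4°) = 1/0.3190² = 9.829.
At 19.2°: sec²(19.2°) = 1/0.9444² = 1.121.
Ratio = 9.829/1.121 = cos²(19.2°)/cos²(71.4°) ≈ 8.77.

8.77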